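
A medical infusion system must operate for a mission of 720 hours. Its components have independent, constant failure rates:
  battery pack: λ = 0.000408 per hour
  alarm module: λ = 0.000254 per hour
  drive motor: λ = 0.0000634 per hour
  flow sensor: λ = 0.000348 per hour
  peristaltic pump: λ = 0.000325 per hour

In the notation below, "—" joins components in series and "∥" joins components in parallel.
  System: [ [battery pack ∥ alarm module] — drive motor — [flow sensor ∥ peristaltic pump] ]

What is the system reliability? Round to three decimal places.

R(battery pack) = exp(−0.000408 × 720) = 0.74546
R(alarm module) = exp(−0.000254 × 720) = 0.83287
R(drive motor) = exp(−0.0000634 × 720) = 0.95538
R(flow sensor) = exp(−0.000348 × 720) = 0.77836
R(peristaltic pump) = exp(−0.000325 × 720) = 0.79136
Parallel (battery pack and alarm module): 1 − (1 − 0.74546)(1 − 0.83287) = 0.95746
Parallel (flow sensor and peristaltic pump): 1 − (1 − 0.77836)(1 − 0.79136) = 0.95376
Series ([0.95746], drive motor, and [0.95376]): 0.95746 × 0.95538 × 0.95376 = 0.872

0.872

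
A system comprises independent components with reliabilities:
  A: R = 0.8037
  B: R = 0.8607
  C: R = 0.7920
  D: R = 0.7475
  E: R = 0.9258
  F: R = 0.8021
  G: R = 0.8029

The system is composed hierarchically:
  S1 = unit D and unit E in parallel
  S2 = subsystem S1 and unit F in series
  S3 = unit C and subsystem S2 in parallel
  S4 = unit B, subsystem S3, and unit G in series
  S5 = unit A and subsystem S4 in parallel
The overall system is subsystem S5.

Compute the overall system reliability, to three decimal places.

0.933

Parallel (D and E): 1 − (1 − 0.74750)(1 − 0.92580) = 0.98126
Series ([0.98126] and F): 0.98126 × 0.80210 = 0.78707
Parallel (C and [0.78707]): 1 − (1 − 0.79200)(1 − 0.78707) = 0.95571
Series (B, [0.95571], and G): 0.86070 × 0.95571 × 0.80290 = 0.66045
Parallel (A and [0.66045]): 1 − (1 − 0.80370)(1 − 0.66045) = 0.933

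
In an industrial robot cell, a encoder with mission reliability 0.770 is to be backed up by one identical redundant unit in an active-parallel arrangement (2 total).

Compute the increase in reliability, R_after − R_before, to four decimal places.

R_before = 0.770
R_after = 1 − (1 − 0.770)^2 = 0.9471
ΔR = 0.9471 − 0.770 = 0.1771

0.1771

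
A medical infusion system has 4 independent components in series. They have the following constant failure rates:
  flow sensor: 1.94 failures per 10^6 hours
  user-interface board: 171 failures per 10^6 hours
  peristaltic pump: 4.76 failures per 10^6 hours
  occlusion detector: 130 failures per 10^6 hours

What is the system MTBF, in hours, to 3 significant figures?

Series of exponential components: λ_sys = Σ λ_i
λ_sys = 0.00000194 + 0.000171 + 0.00000476 + 0.000130 = 3.0770e-04 /h
MTBF = 1 / λ_sys = 3250 h

3250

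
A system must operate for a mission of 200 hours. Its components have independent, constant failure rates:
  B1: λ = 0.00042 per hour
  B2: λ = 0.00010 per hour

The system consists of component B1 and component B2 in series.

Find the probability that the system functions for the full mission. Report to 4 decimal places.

0.9012

R(B1) = exp(−0.00042 × 200) = 0.919431
R(B2) = exp(−0.00010 × 200) = 0.980199
Series (B1 and B2): 0.919431 × 0.980199 = 0.9012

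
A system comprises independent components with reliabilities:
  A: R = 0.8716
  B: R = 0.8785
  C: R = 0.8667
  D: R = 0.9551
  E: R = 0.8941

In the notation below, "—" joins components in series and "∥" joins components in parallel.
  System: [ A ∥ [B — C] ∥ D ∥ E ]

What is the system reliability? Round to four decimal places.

0.9999

Series (B and C): 0.878500 × 0.866700 = 0.761396
Parallel (A, [0.761396], D, and E): 1 − (1 − 0.871600)(1 − 0.761396)(1 − 0.955100)(1 − 0.894100) = 0.9999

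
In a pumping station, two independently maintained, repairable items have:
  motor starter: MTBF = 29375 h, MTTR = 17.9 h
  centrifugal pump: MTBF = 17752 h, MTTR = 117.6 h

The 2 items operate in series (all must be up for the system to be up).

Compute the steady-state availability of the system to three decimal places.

A(motor starter) = MTBF/(MTBF+MTTR) = 29375/(29375+17.9) = 0.999391
A(centrifugal pump) = MTBF/(MTBF+MTTR) = 17752/(17752+117.6) = 0.993419
Series availability: 0.999391 × 0.993419 = 0.993

0.993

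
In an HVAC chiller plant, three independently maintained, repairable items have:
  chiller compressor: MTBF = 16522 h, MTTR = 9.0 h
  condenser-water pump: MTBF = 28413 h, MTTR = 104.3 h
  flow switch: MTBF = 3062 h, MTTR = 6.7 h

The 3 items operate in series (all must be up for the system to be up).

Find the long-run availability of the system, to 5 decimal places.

A(chiller compressor) = MTBF/(MTBF+MTTR) = 16522/(16522+9.0) = 0.999456
A(condenser-water pump) = MTBF/(MTBF+MTTR) = 28413/(28413+104.3) = 0.996343
A(flow switch) = MTBF/(MTBF+MTTR) = 3062/(3062+6.7) = 0.997817
Series availability: 0.999456 × 0.996343 × 0.997817 = 0.99363

0.99363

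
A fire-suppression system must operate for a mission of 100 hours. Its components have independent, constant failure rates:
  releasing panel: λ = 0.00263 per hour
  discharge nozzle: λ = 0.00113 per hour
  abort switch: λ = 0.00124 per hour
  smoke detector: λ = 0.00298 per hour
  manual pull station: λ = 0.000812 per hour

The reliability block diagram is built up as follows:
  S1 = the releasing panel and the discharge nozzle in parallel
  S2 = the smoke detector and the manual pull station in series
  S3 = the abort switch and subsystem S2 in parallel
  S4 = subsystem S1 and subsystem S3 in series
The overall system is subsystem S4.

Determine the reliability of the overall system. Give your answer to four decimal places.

0.9394

R(releasing panel) = exp(−0.00263 × 100) = 0.768742
R(discharge nozzle) = exp(−0.00113 × 100) = 0.893151
R(abort switch) = exp(−0.00124 × 100) = 0.883380
R(smoke detector) = exp(−0.00298 × 100) = 0.742301
R(manual pull station) = exp(−0.000812 × 100) = 0.922009
Parallel (releasing panel and discharge nozzle): 1 − (1 − 0.768742)(1 − 0.893151) = 0.975290
Series (smoke detector and manual pull station): 0.742301 × 0.922009 = 0.684408
Parallel (abort switch and [0.684408]): 1 − (1 − 0.883380)(1 − 0.684408) = 0.963196
Series ([0.975290] and [0.963196]): 0.975290 × 0.963196 = 0.9394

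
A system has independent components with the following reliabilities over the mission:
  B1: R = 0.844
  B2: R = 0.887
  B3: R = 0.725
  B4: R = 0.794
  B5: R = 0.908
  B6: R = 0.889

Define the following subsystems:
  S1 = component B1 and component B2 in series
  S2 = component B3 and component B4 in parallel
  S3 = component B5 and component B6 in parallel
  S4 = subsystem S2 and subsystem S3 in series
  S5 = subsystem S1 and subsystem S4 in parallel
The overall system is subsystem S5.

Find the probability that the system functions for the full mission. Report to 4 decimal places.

0.9833

Series (B1 and B2): 0.844000 × 0.887000 = 0.748628
Parallel (B3 and B4): 1 − (1 − 0.725000)(1 − 0.794000) = 0.943350
Parallel (B5 and B6): 1 − (1 − 0.908000)(1 − 0.889000) = 0.989788
Series ([0.943350] and [0.989788]): 0.943350 × 0.989788 = 0.933717
Parallel ([0.748628] and [0.933717]): 1 − (1 − 0.748628)(1 − 0.933717) = 0.9833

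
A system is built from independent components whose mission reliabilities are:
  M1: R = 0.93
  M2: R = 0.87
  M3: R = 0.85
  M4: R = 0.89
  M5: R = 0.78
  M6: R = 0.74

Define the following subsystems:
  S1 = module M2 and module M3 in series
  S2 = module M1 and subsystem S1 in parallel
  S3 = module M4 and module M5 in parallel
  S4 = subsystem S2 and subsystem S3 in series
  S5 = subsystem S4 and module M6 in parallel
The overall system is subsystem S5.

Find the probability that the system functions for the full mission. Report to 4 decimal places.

0.9891

Series (M2 and M3): 0.870000 × 0.850000 = 0.739500
Parallel (M1 and [0.739500]): 1 − (1 − 0.930000)(1 − 0.739500) = 0.981765
Parallel (M4 and M5): 1 − (1 − 0.890000)(1 − 0.780000) = 0.975800
Series ([0.981765] and [0.975800]): 0.981765 × 0.975800 = 0.958006
Parallel ([0.958006] and M6): 1 − (1 − 0.958006)(1 − 0.740000) = 0.9891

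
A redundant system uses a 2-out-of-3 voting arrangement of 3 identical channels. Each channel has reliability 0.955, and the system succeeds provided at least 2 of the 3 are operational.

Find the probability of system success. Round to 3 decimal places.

R = Σ_{i=2}^{3} C(3,i) p^i (1−p)^{3−i} with p = 0.955
C(3,2)·0.955^2·0.045^1 = 0.12312
C(3,3)·0.955^3·0.045^0 = 0.87098
Sum = 0.994

0.994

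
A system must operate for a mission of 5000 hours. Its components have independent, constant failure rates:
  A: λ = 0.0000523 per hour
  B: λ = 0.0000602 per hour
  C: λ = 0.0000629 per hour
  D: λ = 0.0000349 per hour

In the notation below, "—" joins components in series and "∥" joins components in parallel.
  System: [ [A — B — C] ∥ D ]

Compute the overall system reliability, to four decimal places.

R(A) = exp(−0.0000523 × 5000) = 0.769896
R(B) = exp(−0.0000602 × 5000) = 0.740078
R(C) = exp(−0.0000629 × 5000) = 0.730154
R(D) = exp(−0.0000349 × 5000) = 0.839877
Series (A, B, and C): 0.769896 × 0.740078 × 0.730154 = 0.416029
Parallel ([0.416029] and D): 1 − (1 − 0.416029)(1 − 0.839877) = 0.9065

0.9065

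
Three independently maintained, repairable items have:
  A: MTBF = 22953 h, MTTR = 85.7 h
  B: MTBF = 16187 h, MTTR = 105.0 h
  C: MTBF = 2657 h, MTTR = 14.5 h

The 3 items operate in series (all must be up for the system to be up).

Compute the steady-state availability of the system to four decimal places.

A(A) = MTBF/(MTBF+MTTR) = 22953/(22953+85.7) = 0.996280
A(B) = MTBF/(MTBF+MTTR) = 16187/(16187+105.0) = 0.993555
A(C) = MTBF/(MTBF+MTTR) = 2657/(2657+14.5) = 0.994572
Series availability: 0.996280 × 0.993555 × 0.994572 = 0.9845

0.9845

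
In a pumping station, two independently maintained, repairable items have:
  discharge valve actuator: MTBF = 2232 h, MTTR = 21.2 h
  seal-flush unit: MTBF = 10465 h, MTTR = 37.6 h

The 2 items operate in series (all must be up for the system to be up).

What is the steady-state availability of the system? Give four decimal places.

A(discharge valve actuator) = MTBF/(MTBF+MTTR) = 2232/(2232+21.2) = 0.990591
A(seal-flush unit) = MTBF/(MTBF+MTTR) = 10465/(10465+37.6) = 0.996420
Series availability: 0.990591 × 0.996420 = 0.9870

0.9870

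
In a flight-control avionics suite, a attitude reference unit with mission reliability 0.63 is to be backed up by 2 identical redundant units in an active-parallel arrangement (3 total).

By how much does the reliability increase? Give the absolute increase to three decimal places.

0.319

R_before = 0.63
R_after = 1 − (1 − 0.63)^3 = 0.949
ΔR = 0.949 − 0.63 = 0.319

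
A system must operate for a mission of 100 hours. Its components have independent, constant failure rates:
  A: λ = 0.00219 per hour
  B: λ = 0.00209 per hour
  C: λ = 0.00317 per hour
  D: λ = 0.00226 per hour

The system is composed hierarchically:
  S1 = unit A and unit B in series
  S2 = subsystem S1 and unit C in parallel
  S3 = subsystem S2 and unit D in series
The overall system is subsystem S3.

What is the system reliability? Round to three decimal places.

0.722

R(A) = exp(−0.00219 × 100) = 0.80332
R(B) = exp(−0.00209 × 100) = 0.81140
R(C) = exp(−0.00317 × 100) = 0.72833
R(D) = exp(−0.00226 × 100) = 0.79772
Series (A and B): 0.80332 × 0.81140 = 0.65181
Parallel ([0.65181] and C): 1 − (1 − 0.65181)(1 − 0.72833) = 0.90541
Series ([0.90541] and D): 0.90541 × 0.79772 = 0.722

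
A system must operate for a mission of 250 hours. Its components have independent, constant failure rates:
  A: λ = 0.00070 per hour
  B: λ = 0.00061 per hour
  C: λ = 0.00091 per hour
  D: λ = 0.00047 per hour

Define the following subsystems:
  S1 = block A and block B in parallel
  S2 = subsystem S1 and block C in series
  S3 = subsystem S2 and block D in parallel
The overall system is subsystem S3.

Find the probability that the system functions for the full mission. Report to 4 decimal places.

0.9754

R(A) = exp(−0.00070 × 250) = 0.839457
R(B) = exp(−0.00061 × 250) = 0.858559
R(C) = exp(−0.00091 × 250) = 0.796522
R(D) = exp(−0.00047 × 250) = 0.889141
Parallel (A and B): 1 − (1 − 0.839457)(1 − 0.858559) = 0.977293
Series ([0.977293] and C): 0.977293 × 0.796522 = 0.778435
Parallel ([0.778435] and D): 1 − (1 − 0.778435)(1 − 0.889141) = 0.9754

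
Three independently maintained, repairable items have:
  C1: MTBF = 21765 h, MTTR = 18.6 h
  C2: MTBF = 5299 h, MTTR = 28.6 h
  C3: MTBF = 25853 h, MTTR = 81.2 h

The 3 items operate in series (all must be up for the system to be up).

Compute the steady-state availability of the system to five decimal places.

0.99067

A(C1) = MTBF/(MTBF+MTTR) = 21765/(21765+18.6) = 0.999146
A(C2) = MTBF/(MTBF+MTTR) = 5299/(5299+28.6) = 0.994632
A(C3) = MTBF/(MTBF+MTTR) = 25853/(25853+81.2) = 0.996869
Series availability: 0.999146 × 0.994632 × 0.996869 = 0.99067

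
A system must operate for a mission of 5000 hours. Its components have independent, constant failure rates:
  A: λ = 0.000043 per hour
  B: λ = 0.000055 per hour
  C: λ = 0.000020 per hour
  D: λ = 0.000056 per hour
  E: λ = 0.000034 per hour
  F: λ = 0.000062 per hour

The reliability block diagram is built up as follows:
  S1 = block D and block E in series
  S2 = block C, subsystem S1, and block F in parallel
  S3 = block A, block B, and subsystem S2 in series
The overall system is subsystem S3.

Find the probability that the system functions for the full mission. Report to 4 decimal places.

0.6070

R(A) = exp(−0.000043 × 5000) = 0.806541
R(B) = exp(−0.000055 × 5000) = 0.759572
R(C) = exp(−0.000020 × 5000) = 0.904837
R(D) = exp(−0.000056 × 5000) = 0.755784
R(E) = exp(−0.000034 × 5000) = 0.843665
R(F) = exp(−0.000062 × 5000) = 0.733447
Series (D and E): 0.755784 × 0.843665 = 0.637629
Parallel (C, [0.637629], and F): 1 − (1 − 0.904837)(1 − 0.637629)(1 − 0.733447) = 0.990808
Series (A, B, and [0.990808]): 0.806541 × 0.759572 × 0.990808 = 0.6070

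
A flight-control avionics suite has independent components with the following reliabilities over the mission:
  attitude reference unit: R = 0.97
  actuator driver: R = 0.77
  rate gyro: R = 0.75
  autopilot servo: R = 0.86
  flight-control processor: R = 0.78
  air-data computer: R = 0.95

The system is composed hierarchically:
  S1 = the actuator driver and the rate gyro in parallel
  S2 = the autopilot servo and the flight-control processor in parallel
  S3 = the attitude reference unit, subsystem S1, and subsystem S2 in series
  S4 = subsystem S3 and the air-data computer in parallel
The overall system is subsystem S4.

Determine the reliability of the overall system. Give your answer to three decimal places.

Parallel (actuator driver and rate gyro): 1 − (1 − 0.77000)(1 − 0.75000) = 0.94250
Parallel (autopilot servo and flight-control processor): 1 − (1 − 0.86000)(1 − 0.78000) = 0.96920
Series (attitude reference unit, [0.94250], and [0.96920]): 0.97000 × 0.94250 × 0.96920 = 0.88607
Parallel ([0.88607] and air-data computer): 1 − (1 − 0.88607)(1 − 0.95000) = 0.994

0.994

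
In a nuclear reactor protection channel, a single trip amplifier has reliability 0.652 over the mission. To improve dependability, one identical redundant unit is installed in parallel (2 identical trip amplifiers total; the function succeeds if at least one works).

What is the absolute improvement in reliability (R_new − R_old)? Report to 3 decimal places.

R_before = 0.652
R_after = 1 − (1 − 0.652)^2 = 0.879
ΔR = 0.879 − 0.652 = 0.227

0.227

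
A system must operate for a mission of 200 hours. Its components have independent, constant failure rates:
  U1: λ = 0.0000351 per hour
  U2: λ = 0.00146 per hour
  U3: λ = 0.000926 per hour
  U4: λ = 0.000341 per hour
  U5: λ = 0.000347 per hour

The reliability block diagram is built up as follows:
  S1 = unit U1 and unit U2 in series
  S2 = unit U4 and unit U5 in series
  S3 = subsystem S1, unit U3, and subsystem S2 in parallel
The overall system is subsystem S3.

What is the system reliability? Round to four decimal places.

0.9944

R(U1) = exp(−0.0000351 × 200) = 0.993005
R(U2) = exp(−0.00146 × 200) = 0.746769
R(U3) = exp(−0.000926 × 200) = 0.830938
R(U4) = exp(−0.000341 × 200) = 0.934074
R(U5) = exp(−0.000347 × 200) = 0.932953
Series (U1 and U2): 0.993005 × 0.746769 = 0.741545
Series (U4 and U5): 0.934074 × 0.932953 = 0.871447
Parallel ([0.741545], U3, and [0.871447]): 1 − (1 − 0.741545)(1 − 0.830938)(1 − 0.871447) = 0.9944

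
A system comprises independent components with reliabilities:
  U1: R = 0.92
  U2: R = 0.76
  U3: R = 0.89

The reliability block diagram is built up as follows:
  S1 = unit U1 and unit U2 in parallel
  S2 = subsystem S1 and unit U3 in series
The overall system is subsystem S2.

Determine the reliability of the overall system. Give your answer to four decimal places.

0.8729

Parallel (U1 and U2): 1 − (1 − 0.920000)(1 − 0.760000) = 0.980800
Series ([0.980800] and U3): 0.980800 × 0.890000 = 0.8729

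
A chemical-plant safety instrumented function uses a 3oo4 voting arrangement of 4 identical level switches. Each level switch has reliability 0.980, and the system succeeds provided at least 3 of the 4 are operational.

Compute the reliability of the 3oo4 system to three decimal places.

R = Σ_{i=3}^{4} C(4,i) p^i (1−p)^{4−i} with p = 0.980
C(4,3)·0.980^3·0.020^1 = 0.07530
C(4,4)·0.980^4·0.020^0 = 0.92237
Sum = 0.998

0.998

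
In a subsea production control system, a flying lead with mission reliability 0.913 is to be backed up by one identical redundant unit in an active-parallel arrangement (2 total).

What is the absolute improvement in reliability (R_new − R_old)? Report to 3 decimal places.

R_before = 0.913
R_after = 1 − (1 − 0.913)^2 = 0.992
ΔR = 0.992 − 0.913 = 0.079

0.079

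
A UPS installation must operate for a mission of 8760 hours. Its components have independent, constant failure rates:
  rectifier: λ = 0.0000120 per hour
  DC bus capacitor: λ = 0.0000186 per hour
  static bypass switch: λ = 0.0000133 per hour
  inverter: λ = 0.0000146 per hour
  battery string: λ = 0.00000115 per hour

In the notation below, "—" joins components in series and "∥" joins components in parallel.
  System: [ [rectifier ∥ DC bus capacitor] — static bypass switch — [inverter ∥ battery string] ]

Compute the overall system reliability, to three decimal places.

0.876

R(rectifier) = exp(−0.0000120 × 8760) = 0.90022
R(DC bus capacitor) = exp(−0.0000186 × 8760) = 0.84965
R(static bypass switch) = exp(−0.0000133 × 8760) = 0.89002
R(inverter) = exp(−0.0000146 × 8760) = 0.87994
R(battery string) = exp(−0.00000115 × 8760) = 0.98998
Parallel (rectifier and DC bus capacitor): 1 − (1 − 0.90022)(1 − 0.84965) = 0.98500
Parallel (inverter and battery string): 1 − (1 − 0.87994)(1 − 0.98998) = 0.99880
Series ([0.98500], static bypass switch, and [0.99880]): 0.98500 × 0.89002 × 0.99880 = 0.876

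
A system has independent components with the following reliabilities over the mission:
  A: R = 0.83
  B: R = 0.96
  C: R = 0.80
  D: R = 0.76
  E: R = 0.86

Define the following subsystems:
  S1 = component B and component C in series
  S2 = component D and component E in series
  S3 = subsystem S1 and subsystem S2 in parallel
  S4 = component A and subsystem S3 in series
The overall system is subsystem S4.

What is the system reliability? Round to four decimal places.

0.7633

Series (B and C): 0.960000 × 0.800000 = 0.768000
Series (D and E): 0.760000 × 0.860000 = 0.653600
Parallel ([0.768000] and [0.653600]): 1 − (1 − 0.768000)(1 − 0.653600) = 0.919635
Series (A and [0.919635]): 0.830000 × 0.919635 = 0.7633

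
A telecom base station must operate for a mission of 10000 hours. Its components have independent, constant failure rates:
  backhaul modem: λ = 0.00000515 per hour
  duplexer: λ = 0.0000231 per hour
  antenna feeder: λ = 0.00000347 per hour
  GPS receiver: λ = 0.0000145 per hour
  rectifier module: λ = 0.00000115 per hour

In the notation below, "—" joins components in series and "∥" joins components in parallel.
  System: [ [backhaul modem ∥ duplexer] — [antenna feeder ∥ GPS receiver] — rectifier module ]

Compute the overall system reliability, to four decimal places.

0.9738

R(backhaul modem) = exp(−0.00000515 × 10000) = 0.949804
R(duplexer) = exp(−0.0000231 × 10000) = 0.793739
R(antenna feeder) = exp(−0.00000347 × 10000) = 0.965895
R(GPS receiver) = exp(−0.0000145 × 10000) = 0.865022
R(rectifier module) = exp(−0.00000115 × 10000) = 0.988566
Parallel (backhaul modem and duplexer): 1 − (1 − 0.949804)(1 − 0.793739) = 0.989647
Parallel (antenna feeder and GPS receiver): 1 − (1 − 0.965895)(1 − 0.865022) = 0.995397
Series ([0.989647], [0.995397], and rectifier module): 0.989647 × 0.995397 × 0.988566 = 0.9738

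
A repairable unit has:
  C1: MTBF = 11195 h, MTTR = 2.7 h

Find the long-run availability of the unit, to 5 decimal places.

0.99976

A(C1) = MTBF/(MTBF+MTTR) = 11195/(11195+2.7) = 0.99976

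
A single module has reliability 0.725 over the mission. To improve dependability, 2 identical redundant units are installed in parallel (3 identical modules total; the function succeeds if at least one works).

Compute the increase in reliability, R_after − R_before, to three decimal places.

R_before = 0.725
R_after = 1 − (1 − 0.725)^3 = 0.979
ΔR = 0.979 − 0.725 = 0.254

0.254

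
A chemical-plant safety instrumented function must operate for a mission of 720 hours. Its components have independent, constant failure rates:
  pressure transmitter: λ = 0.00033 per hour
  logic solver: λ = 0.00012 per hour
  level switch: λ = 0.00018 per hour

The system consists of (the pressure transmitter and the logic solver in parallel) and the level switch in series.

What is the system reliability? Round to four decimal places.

0.8631

R(pressure transmitter) = exp(−0.00033 × 720) = 0.788518
R(logic solver) = exp(−0.00012 × 720) = 0.917227
R(level switch) = exp(−0.00018 × 720) = 0.878447
Parallel (pressure transmitter and logic solver): 1 − (1 − 0.788518)(1 − 0.917227) = 0.982495
Series ([0.982495] and level switch): 0.982495 × 0.878447 = 0.8631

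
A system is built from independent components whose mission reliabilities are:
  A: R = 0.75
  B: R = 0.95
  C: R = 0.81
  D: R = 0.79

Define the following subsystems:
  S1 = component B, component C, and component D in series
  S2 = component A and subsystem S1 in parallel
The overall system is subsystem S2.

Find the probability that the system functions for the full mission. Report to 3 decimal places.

0.902

Series (B, C, and D): 0.95000 × 0.81000 × 0.79000 = 0.60791
Parallel (A and [0.60791]): 1 − (1 − 0.75000)(1 − 0.60791) = 0.902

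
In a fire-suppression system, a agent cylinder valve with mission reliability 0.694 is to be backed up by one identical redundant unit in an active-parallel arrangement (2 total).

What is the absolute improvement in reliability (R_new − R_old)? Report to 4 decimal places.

R_before = 0.694
R_after = 1 − (1 − 0.694)^2 = 0.9064
ΔR = 0.9064 − 0.694 = 0.2124

0.2124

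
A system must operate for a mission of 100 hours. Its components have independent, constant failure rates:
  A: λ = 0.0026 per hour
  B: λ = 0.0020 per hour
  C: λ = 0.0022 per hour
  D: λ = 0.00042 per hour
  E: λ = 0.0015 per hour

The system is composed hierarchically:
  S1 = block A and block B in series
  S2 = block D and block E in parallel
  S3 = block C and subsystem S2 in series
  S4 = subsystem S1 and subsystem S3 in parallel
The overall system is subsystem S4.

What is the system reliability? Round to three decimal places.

0.925

R(A) = exp(−0.0026 × 100) = 0.77105
R(B) = exp(−0.0020 × 100) = 0.81873
R(C) = exp(−0.0022 × 100) = 0.80252
R(D) = exp(−0.00042 × 100) = 0.95887
R(E) = exp(−0.0015 × 100) = 0.86071
Series (A and B): 0.77105 × 0.81873 = 0.63128
Parallel (D and E): 1 − (1 − 0.95887)(1 − 0.86071) = 0.99427
Series (C and [0.99427]): 0.80252 × 0.99427 = 0.79792
Parallel ([0.63128] and [0.79792]): 1 − (1 − 0.63128)(1 − 0.79792) = 0.925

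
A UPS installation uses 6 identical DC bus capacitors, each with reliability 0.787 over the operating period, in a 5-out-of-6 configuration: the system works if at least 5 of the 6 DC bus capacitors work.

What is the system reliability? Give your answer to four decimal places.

0.6234

R = Σ_{i=5}^{6} C(6,i) p^i (1−p)^{6−i} with p = 0.787
C(6,5)·0.787^5·0.213^1 = 0.385838
C(6,6)·0.787^6·0.213^0 = 0.237601
Sum = 0.6234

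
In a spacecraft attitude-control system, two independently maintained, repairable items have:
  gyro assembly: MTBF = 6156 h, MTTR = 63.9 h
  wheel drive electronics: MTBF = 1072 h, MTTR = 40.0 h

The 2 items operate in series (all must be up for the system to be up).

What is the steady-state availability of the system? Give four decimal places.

A(gyro assembly) = MTBF/(MTBF+MTTR) = 6156/(6156+63.9) = 0.989727
A(wheel drive electronics) = MTBF/(MTBF+MTTR) = 1072/(1072+40.0) = 0.964029
Series availability: 0.989727 × 0.964029 = 0.9541

0.9541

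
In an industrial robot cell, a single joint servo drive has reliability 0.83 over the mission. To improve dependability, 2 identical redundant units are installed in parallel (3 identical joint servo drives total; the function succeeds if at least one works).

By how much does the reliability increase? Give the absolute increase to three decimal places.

R_before = 0.83
R_after = 1 − (1 − 0.83)^3 = 0.995
ΔR = 0.995 − 0.83 = 0.165

0.165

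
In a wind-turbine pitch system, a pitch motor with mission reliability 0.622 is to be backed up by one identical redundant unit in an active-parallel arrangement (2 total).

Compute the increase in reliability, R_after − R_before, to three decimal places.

0.235

R_before = 0.622
R_after = 1 − (1 − 0.622)^2 = 0.857
ΔR = 0.857 − 0.622 = 0.235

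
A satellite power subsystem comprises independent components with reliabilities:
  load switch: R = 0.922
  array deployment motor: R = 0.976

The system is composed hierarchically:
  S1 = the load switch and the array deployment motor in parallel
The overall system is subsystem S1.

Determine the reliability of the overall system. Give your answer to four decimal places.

0.9981

Parallel (load switch and array deployment motor): 1 − (1 − 0.922000)(1 − 0.976000) = 0.9981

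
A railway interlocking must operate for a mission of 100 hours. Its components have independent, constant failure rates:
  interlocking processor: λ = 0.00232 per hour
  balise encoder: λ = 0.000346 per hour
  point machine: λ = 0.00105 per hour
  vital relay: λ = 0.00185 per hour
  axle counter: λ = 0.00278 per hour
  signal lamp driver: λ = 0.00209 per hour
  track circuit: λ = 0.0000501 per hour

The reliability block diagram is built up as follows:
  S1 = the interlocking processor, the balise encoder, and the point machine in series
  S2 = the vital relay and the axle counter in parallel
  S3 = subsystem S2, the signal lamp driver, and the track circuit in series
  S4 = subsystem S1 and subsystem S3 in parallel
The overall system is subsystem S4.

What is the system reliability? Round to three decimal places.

R(interlocking processor) = exp(−0.00232 × 100) = 0.79295
R(balise encoder) = exp(−0.000346 × 100) = 0.96599
R(point machine) = exp(−0.00105 × 100) = 0.90032
R(vital relay) = exp(−0.00185 × 100) = 0.83110
R(axle counter) = exp(−0.00278 × 100) = 0.75730
R(signal lamp driver) = exp(−0.00209 × 100) = 0.81140
R(track circuit) = exp(−0.0000501 × 100) = 0.99500
Series (interlocking processor, balise encoder, and point machine): 0.79295 × 0.96599 × 0.90032 = 0.68963
Parallel (vital relay and axle counter): 1 − (1 − 0.83110)(1 − 0.75730) = 0.95901
Series ([0.95901], signal lamp driver, and track circuit): 0.95901 × 0.81140 × 0.99500 = 0.77425
Parallel ([0.68963] and [0.77425]): 1 − (1 − 0.68963)(1 − 0.77425) = 0.930

0.930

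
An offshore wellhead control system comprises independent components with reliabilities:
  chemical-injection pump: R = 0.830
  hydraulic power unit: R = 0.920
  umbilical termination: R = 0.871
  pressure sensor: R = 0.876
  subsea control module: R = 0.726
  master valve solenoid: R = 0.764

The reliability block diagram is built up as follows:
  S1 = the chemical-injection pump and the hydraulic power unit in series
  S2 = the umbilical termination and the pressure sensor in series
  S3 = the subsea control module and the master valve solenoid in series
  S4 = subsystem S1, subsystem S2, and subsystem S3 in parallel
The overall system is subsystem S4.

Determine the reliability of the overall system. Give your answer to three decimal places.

Series (chemical-injection pump and hydraulic power unit): 0.83000 × 0.92000 = 0.76360
Series (umbilical termination and pressure sensor): 0.87100 × 0.87600 = 0.76300
Series (subsea control module and master valve solenoid): 0.72600 × 0.76400 = 0.55466
Parallel ([0.76360], [0.76300], and [0.55466]): 1 − (1 − 0.76360)(1 − 0.76300)(1 − 0.55466) = 0.975

0.975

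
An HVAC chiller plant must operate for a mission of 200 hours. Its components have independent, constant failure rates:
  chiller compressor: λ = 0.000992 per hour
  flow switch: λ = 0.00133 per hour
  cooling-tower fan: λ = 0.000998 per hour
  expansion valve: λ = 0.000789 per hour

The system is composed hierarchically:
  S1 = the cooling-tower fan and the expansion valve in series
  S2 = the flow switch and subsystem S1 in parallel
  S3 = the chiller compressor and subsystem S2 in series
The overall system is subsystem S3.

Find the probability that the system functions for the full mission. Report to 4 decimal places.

R(chiller compressor) = exp(−0.000992 × 200) = 0.820042
R(flow switch) = exp(−0.00133 × 200) = 0.766439
R(cooling-tower fan) = exp(−0.000998 × 200) = 0.819058
R(expansion valve) = exp(−0.000789 × 200) = 0.854021
Series (cooling-tower fan and expansion valve): 0.819058 × 0.854021 = 0.699493
Parallel (flow switch and [0.699493]): 1 − (1 − 0.766439)(1 − 0.699493) = 0.929813
Series (chiller compressor and [0.929813]): 0.820042 × 0.929813 = 0.7625

0.7625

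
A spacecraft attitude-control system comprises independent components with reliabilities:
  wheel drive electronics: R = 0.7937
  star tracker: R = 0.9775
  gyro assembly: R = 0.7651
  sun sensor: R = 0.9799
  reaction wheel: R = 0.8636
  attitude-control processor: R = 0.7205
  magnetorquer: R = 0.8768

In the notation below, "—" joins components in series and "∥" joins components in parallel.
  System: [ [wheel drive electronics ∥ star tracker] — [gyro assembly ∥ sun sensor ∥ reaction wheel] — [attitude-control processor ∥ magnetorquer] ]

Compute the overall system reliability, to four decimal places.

Parallel (wheel drive electronics and star tracker): 1 − (1 − 0.793700)(1 − 0.977500) = 0.995358
Parallel (gyro assembly, sun sensor, and reaction wheel): 1 − (1 − 0.765100)(1 − 0.979900)(1 − 0.863600) = 0.999356
Parallel (attitude-control processor and magnetorquer): 1 − (1 − 0.720500)(1 − 0.876800) = 0.965566
Series ([0.995358], [0.999356], and [0.965566]): 0.995358 × 0.999356 × 0.965566 = 0.9605

0.9605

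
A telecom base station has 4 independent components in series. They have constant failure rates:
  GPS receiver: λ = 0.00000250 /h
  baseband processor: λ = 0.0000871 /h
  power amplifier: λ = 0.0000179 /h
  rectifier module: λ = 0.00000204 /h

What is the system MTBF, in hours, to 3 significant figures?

9130

Series of exponential components: λ_sys = Σ λ_i
λ_sys = 0.00000250 + 0.0000871 + 0.0000179 + 0.00000204 = 1.0954e-04 /h
MTBF = 1 / λ_sys = 9130 h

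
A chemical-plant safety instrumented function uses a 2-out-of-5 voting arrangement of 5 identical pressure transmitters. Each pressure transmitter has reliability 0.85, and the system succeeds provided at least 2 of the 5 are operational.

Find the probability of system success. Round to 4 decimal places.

R = Σ_{i=2}^{5} C(5,i) p^i (1−p)^{5−i} with p = 0.85
C(5,2)·0.85^2·0.15^3 = 0.024384
C(5,3)·0.85^3·0.15^2 = 0.138178
C(5,4)·0.85^4·0.15^1 = 0.391505
C(5,5)·0.85^5·0.15^0 = 0.443705
Sum = 0.9978

0.9978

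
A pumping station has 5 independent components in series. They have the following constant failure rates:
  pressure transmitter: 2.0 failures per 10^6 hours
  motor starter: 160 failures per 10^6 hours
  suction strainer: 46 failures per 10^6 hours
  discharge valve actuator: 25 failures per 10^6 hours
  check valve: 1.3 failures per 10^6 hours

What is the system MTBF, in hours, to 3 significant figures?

Series of exponential components: λ_sys = Σ λ_i
λ_sys = 0.0000020 + 0.00016 + 0.000046 + 0.000025 + 0.0000013 = 2.3430e-04 /h
MTBF = 1 / λ_sys = 4270 h

4270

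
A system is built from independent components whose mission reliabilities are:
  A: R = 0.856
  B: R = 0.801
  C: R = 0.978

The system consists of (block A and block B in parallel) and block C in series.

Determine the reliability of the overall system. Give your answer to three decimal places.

0.950

Parallel (A and B): 1 − (1 − 0.85600)(1 − 0.80100) = 0.97134
Series ([0.97134] and C): 0.97134 × 0.97800 = 0.950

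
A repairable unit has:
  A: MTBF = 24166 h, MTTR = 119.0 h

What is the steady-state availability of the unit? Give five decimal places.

0.99510

A(A) = MTBF/(MTBF+MTTR) = 24166/(24166+119.0) = 0.99510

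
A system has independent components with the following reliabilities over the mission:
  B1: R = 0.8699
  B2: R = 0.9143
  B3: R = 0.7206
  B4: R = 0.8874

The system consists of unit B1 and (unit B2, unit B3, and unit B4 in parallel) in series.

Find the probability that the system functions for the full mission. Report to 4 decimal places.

Parallel (B2, B3, and B4): 1 − (1 − 0.914300)(1 − 0.720600)(1 − 0.887400) = 0.997304
Series (B1 and [0.997304]): 0.869900 × 0.997304 = 0.8676

0.8676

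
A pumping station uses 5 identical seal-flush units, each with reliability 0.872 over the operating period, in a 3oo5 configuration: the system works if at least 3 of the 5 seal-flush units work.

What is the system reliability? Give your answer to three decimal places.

0.983

R = Σ_{i=3}^{5} C(5,i) p^i (1−p)^{5−i} with p = 0.872
C(5,3)·0.872^3·0.128^2 = 0.10863
C(5,4)·0.872^4·0.128^1 = 0.37004
C(5,5)·0.872^5·0.128^0 = 0.50418
Sum = 0.983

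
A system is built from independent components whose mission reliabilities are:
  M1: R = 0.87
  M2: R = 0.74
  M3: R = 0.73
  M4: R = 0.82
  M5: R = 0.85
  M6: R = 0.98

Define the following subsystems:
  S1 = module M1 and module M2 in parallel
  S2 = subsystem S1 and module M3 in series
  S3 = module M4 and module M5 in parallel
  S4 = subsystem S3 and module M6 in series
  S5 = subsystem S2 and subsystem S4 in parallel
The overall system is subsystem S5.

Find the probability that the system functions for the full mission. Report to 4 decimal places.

0.9863

Parallel (M1 and M2): 1 − (1 − 0.870000)(1 − 0.740000) = 0.966200
Series ([0.966200] and M3): 0.966200 × 0.730000 = 0.705326
Parallel (M4 and M5): 1 − (1 − 0.820000)(1 − 0.850000) = 0.973000
Series ([0.973000] and M6): 0.973000 × 0.980000 = 0.953540
Parallel ([0.705326] and [0.953540]): 1 − (1 − 0.705326)(1 − 0.953540) = 0.9863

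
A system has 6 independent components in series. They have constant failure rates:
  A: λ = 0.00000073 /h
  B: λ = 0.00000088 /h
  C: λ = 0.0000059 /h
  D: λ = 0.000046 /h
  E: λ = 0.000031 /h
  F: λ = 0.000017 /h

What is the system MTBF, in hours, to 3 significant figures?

9850

Series of exponential components: λ_sys = Σ λ_i
λ_sys = 0.00000073 + 0.00000088 + 0.0000059 + 0.000046 + 0.000031 + 0.000017 = 1.0151e-04 /h
MTBF = 1 / λ_sys = 9850 h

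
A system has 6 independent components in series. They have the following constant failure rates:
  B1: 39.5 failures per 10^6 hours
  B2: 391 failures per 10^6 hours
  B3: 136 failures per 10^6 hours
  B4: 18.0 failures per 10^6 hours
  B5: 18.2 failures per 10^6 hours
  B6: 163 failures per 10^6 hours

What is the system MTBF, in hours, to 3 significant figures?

1310

Series of exponential components: λ_sys = Σ λ_i
λ_sys = 0.0000395 + 0.000391 + 0.000136 + 0.0000180 + 0.0000182 + 0.000163 = 7.6570e-04 /h
MTBF = 1 / λ_sys = 1310 h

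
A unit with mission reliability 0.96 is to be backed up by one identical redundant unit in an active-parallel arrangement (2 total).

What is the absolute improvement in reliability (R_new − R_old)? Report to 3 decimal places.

R_before = 0.96
R_after = 1 − (1 − 0.96)^2 = 0.998
ΔR = 0.998 − 0.96 = 0.038

0.038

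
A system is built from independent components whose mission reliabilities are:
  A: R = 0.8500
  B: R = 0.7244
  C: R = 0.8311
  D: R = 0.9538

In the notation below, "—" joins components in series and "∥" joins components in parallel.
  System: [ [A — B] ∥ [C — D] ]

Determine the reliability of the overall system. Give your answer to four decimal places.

Series (A and B): 0.850000 × 0.724400 = 0.615740
Series (C and D): 0.831100 × 0.953800 = 0.792703
Parallel ([0.615740] and [0.792703]): 1 − (1 − 0.615740)(1 − 0.792703) = 0.9203

0.9203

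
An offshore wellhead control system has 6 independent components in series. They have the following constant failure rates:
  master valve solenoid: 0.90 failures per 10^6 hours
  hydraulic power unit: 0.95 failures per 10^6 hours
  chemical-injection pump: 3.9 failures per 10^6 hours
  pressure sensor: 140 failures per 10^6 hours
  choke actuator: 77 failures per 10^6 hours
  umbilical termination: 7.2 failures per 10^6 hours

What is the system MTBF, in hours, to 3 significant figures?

4350

Series of exponential components: λ_sys = Σ λ_i
λ_sys = 0.00000090 + 0.00000095 + 0.0000039 + 0.00014 + 0.000077 + 0.0000072 = 2.2995e-04 /h
MTBF = 1 / λ_sys = 4350 h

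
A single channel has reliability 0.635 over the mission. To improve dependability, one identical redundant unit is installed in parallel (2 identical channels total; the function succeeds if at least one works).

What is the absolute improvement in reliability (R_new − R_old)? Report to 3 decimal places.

R_before = 0.635
R_after = 1 − (1 − 0.635)^2 = 0.867
ΔR = 0.867 − 0.635 = 0.232

0.232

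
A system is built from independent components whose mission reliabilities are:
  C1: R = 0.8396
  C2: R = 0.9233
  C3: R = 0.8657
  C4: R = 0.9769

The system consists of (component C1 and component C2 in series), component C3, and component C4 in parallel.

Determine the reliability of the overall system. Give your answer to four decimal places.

0.9993

Series (C1 and C2): 0.839600 × 0.923300 = 0.775203
Parallel ([0.775203], C3, and C4): 1 − (1 − 0.775203)(1 − 0.865700)(1 − 0.976900) = 0.9993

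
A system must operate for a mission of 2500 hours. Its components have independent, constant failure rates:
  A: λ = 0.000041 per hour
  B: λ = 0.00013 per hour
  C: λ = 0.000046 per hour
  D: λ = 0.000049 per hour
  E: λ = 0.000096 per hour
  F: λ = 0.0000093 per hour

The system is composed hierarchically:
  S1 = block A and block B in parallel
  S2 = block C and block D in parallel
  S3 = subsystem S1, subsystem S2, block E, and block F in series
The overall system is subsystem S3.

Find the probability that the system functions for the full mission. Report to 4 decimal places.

0.7384

R(A) = exp(−0.000041 × 2500) = 0.902578
R(B) = exp(−0.00013 × 2500) = 0.722527
R(C) = exp(−0.000046 × 2500) = 0.891366
R(D) = exp(−0.000049 × 2500) = 0.884706
R(E) = exp(−0.000096 × 2500) = 0.786628
R(F) = exp(−0.0000093 × 2500) = 0.977018
Parallel (A and B): 1 − (1 − 0.902578)(1 − 0.722527) = 0.972968
Parallel (C and D): 1 − (1 − 0.891366)(1 − 0.884706) = 0.987475
Series ([0.972968], [0.987475], E, and F): 0.972968 × 0.987475 × 0.786628 × 0.977018 = 0.7384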